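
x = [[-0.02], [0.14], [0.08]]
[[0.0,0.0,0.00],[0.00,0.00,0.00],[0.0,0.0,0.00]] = x @ [[0.0,0.00,-0.00]]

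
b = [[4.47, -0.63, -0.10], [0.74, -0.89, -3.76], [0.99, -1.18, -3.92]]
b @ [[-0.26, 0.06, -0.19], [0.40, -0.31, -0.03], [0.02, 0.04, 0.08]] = [[-1.42, 0.46, -0.84], [-0.62, 0.17, -0.41], [-0.81, 0.27, -0.47]]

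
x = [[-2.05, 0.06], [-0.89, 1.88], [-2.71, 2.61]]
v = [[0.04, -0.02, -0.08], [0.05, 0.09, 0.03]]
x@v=[[-0.08, 0.05, 0.17], [0.06, 0.19, 0.13], [0.02, 0.29, 0.30]]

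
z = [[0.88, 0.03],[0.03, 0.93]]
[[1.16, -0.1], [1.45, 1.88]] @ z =[[1.02, -0.06], [1.33, 1.79]]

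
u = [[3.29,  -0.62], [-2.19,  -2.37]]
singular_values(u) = [4.07, 2.25]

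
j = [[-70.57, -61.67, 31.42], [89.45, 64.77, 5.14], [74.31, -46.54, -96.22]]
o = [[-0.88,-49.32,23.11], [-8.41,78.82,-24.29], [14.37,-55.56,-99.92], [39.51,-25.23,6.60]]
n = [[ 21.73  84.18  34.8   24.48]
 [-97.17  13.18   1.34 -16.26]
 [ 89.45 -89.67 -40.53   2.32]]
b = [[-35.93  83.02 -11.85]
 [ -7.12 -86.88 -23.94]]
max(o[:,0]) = 39.51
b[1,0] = -7.12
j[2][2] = -96.22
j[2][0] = 74.31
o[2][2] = -99.92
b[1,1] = -86.88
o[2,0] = 14.37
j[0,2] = 31.42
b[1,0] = -7.12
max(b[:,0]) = -7.12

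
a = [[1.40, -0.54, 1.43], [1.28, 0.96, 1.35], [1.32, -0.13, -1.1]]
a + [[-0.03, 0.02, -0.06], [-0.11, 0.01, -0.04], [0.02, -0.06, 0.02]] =[[1.37,-0.52,1.37],[1.17,0.97,1.31],[1.34,-0.19,-1.08]]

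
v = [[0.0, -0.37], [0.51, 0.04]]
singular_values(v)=[0.51, 0.37]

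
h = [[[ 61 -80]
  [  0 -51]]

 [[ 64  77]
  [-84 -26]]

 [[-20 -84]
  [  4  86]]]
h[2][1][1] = 86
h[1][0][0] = 64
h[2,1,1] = 86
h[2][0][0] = -20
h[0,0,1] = -80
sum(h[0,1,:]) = -51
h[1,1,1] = -26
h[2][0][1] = -84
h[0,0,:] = [61, -80]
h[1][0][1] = 77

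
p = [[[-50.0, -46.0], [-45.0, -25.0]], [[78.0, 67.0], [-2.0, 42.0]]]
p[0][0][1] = -46.0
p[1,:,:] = [[78.0, 67.0], [-2.0, 42.0]]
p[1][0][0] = 78.0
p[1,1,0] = -2.0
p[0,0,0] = -50.0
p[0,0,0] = -50.0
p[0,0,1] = -46.0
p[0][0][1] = -46.0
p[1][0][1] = 67.0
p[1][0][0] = 78.0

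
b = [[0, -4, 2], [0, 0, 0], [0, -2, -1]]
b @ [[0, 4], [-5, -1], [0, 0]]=[[20, 4], [0, 0], [10, 2]]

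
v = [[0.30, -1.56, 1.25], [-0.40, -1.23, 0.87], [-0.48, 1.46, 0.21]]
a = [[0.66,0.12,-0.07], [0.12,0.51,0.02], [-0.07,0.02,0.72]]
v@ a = [[-0.08,  -0.73,  0.85], [-0.47,  -0.66,  0.63], [-0.16,  0.69,  0.21]]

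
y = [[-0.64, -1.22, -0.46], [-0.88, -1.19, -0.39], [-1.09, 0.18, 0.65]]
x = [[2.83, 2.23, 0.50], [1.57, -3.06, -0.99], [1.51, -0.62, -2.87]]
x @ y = [[-4.32, -6.02, -1.85], [2.77, 1.55, -0.17], [2.71, -1.62, -2.32]]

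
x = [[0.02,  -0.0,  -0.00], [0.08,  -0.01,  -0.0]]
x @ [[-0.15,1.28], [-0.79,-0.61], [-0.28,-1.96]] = [[-0.0, 0.03], [-0.0, 0.11]]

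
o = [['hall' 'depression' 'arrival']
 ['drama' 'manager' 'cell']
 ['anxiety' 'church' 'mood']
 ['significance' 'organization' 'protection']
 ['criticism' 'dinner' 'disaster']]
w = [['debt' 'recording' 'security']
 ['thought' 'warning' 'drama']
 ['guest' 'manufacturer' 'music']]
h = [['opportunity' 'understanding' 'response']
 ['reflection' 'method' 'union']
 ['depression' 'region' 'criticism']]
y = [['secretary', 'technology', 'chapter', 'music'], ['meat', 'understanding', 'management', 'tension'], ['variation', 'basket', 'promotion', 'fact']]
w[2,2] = 'music'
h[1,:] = ['reflection', 'method', 'union']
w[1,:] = ['thought', 'warning', 'drama']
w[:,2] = ['security', 'drama', 'music']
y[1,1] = 'understanding'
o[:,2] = ['arrival', 'cell', 'mood', 'protection', 'disaster']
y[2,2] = 'promotion'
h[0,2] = 'response'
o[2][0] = 'anxiety'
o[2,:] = ['anxiety', 'church', 'mood']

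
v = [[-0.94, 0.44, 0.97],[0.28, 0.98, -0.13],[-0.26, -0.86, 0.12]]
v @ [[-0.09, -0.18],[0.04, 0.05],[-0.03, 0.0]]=[[0.07, 0.19],[0.02, -0.0],[-0.01, 0.00]]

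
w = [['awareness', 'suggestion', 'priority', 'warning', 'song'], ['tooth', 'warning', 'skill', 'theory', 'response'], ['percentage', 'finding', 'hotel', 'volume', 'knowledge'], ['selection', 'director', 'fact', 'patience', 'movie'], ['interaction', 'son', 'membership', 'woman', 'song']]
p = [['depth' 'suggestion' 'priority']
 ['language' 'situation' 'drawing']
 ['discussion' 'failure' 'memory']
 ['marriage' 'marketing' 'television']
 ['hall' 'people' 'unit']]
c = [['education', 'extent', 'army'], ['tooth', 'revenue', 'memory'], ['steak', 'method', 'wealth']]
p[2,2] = 'memory'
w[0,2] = 'priority'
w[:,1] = ['suggestion', 'warning', 'finding', 'director', 'son']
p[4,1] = 'people'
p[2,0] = 'discussion'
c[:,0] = ['education', 'tooth', 'steak']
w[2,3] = 'volume'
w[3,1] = 'director'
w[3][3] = 'patience'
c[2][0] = 'steak'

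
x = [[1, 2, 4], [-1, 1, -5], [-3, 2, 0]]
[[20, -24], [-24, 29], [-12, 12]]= x@ [[4, -4], [0, 0], [4, -5]]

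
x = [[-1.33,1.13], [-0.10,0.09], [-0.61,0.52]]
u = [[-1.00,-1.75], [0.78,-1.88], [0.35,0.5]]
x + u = [[-2.33, -0.62], [0.68, -1.79], [-0.26, 1.02]]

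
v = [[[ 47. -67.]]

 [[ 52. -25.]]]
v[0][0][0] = 47.0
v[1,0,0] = 52.0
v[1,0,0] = 52.0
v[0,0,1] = -67.0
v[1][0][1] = -25.0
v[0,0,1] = -67.0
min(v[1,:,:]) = -25.0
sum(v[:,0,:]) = 7.0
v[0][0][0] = 47.0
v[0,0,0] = 47.0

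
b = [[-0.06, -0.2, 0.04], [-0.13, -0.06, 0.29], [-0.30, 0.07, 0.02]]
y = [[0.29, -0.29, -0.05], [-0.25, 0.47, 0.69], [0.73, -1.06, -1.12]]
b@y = [[0.06, -0.12, -0.18], [0.19, -0.3, -0.36], [-0.09, 0.10, 0.04]]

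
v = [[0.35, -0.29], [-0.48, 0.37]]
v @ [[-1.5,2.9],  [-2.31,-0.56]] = [[0.14, 1.18], [-0.13, -1.6]]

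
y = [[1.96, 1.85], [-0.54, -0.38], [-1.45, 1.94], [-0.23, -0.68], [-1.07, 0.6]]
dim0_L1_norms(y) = [5.25, 5.45]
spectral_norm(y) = 2.90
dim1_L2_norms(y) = [2.7, 0.66, 2.42, 0.72, 1.23]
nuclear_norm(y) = 5.58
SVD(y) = [[0.88, 0.32], [-0.20, -0.11], [0.36, -0.82], [-0.24, 0.04], [0.01, -0.46]] @ diag([2.904459882676928, 2.674044275983538]) @ [[0.47, 0.88], [0.88, -0.47]]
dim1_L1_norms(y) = [3.81, 0.92, 3.39, 0.91, 1.67]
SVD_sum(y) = [[1.20, 2.25], [-0.28, -0.52], [0.48, 0.91], [-0.33, -0.63], [0.01, 0.02]] + [[0.76, -0.40], [-0.26, 0.14], [-1.93, 1.03], [0.10, -0.05], [-1.08, 0.58]]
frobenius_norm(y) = 3.95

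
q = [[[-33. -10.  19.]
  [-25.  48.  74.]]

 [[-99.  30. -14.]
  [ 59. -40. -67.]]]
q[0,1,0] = -25.0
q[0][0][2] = 19.0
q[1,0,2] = -14.0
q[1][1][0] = 59.0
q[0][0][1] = -10.0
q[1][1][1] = -40.0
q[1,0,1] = 30.0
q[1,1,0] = 59.0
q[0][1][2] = 74.0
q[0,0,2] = 19.0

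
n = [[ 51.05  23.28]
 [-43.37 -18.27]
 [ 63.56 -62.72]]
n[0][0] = 51.05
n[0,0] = 51.05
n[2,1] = -62.72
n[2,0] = 63.56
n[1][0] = -43.37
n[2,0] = 63.56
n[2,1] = -62.72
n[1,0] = -43.37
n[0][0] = 51.05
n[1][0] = -43.37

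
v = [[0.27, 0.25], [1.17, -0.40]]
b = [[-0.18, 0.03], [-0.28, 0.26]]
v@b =[[-0.12, 0.07],[-0.10, -0.07]]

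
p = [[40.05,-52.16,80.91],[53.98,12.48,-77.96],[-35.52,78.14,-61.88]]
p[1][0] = 53.98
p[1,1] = 12.48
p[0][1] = -52.16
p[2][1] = 78.14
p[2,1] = 78.14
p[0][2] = 80.91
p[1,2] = -77.96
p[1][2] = -77.96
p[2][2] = -61.88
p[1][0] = 53.98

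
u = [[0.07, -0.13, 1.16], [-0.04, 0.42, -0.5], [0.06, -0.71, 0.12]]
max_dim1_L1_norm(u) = 1.36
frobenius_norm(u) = 1.52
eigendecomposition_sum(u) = [[0.07, -0.73, 0.53],[-0.05, 0.52, -0.38],[0.05, -0.50, 0.36]] + [[0.03, 0.08, 0.04], [0.0, 0.01, 0.0], [-0.0, -0.0, -0.00]] + [[-0.03, 0.52, 0.59], [0.01, -0.11, -0.12], [0.01, -0.21, -0.24]]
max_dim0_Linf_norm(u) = 1.16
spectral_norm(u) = 1.34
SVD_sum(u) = [[0.08,-0.42,1.04],[-0.04,0.24,-0.58],[0.03,-0.14,0.35]] + [[-0.01, 0.29, 0.12], [-0.01, 0.18, 0.08], [0.03, -0.57, -0.23]] + [[0.0, 0.00, -0.0], [0.01, 0.00, -0.00], [0.01, 0.00, -0.00]]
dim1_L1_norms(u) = [1.36, 0.96, 0.89]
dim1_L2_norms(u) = [1.17, 0.65, 0.72]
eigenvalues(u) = [0.95, 0.04, -0.38]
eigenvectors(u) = [[-0.71, 1.00, -0.91], [0.51, 0.08, 0.19], [-0.48, -0.02, 0.37]]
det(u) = -0.01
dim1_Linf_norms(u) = [1.16, 0.5, 0.71]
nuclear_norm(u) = 2.08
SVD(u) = [[-0.84, 0.44, -0.32], [0.46, 0.28, -0.84], [-0.29, -0.85, -0.44]] @ diag([1.3418888468377626, 0.718758271676288, 0.014861683260482548]) @ [[-0.07, 0.38, -0.92], [-0.04, 0.92, 0.38], [-1.00, -0.07, 0.05]]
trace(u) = 0.61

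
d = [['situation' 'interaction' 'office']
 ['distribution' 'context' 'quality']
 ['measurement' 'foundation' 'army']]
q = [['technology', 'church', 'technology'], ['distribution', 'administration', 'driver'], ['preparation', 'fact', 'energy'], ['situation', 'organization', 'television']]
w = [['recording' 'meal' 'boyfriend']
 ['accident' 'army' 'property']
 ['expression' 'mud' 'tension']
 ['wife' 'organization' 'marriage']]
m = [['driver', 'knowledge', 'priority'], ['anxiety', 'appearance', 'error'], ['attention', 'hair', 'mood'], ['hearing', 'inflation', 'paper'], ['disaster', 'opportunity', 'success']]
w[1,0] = 'accident'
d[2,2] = 'army'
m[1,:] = ['anxiety', 'appearance', 'error']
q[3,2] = 'television'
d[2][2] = 'army'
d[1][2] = 'quality'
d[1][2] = 'quality'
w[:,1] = ['meal', 'army', 'mud', 'organization']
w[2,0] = 'expression'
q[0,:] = ['technology', 'church', 'technology']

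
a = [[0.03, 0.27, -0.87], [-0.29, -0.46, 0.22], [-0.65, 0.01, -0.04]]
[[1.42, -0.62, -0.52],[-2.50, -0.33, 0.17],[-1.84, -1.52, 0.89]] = a @ [[2.92, 2.29, -1.40],[3.37, -0.4, 0.91],[-0.49, 0.67, 0.83]]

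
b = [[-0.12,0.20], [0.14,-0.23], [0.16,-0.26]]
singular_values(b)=[0.47, 0.0]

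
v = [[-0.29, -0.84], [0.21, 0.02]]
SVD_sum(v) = [[-0.31, -0.83], [0.03, 0.09]] + [[0.02, -0.01], [0.18, -0.07]]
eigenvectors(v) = [[(-0.89+0j), -0.89-0.00j], [0.17+0.42j, (0.17-0.42j)]]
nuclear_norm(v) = 1.08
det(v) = 0.17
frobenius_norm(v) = 0.91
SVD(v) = [[0.99, -0.10], [-0.10, -0.99]] @ diag([0.8931491236186189, 0.19100953635694037]) @ [[-0.35, -0.94], [-0.94, 0.35]]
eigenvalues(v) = [(-0.14+0.39j), (-0.14-0.39j)]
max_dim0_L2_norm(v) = 0.84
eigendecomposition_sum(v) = [[-0.15+0.17j, (-0.42-0.15j)],[(0.11+0.04j), 0.01+0.22j]] + [[-0.15-0.17j,-0.42+0.15j],  [(0.11-0.04j),0.01-0.22j]]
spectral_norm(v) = 0.89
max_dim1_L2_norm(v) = 0.89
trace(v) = -0.27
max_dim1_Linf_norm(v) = 0.84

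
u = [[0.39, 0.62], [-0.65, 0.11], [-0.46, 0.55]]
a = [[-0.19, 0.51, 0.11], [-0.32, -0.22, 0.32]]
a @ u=[[-0.46, -0.00], [-0.13, -0.05]]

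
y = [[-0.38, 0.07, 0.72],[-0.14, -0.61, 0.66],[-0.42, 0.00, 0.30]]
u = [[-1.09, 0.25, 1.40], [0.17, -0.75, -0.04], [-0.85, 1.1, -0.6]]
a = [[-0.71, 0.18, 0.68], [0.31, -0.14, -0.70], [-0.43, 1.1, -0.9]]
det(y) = -0.13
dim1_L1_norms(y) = [1.17, 1.41, 0.72]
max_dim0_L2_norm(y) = 1.02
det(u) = -1.14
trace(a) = -1.75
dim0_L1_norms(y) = [0.94, 0.68, 1.68]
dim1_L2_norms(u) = [1.79, 0.77, 1.51]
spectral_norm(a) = 1.53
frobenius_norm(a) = 1.95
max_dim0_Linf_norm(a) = 1.1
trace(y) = -0.69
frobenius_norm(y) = 1.33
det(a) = -0.34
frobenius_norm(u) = 2.47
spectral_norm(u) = 1.88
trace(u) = -2.44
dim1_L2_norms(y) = [0.82, 0.91, 0.52]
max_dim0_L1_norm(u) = 2.11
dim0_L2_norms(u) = [1.39, 1.35, 1.52]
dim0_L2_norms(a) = [0.89, 1.12, 1.33]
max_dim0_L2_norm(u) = 1.52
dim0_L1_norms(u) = [2.11, 2.1, 2.04]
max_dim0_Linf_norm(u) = 1.4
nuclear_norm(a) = 2.91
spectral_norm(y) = 1.19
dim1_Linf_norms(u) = [1.4, 0.75, 1.1]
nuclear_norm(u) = 3.82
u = y + a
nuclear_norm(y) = 1.94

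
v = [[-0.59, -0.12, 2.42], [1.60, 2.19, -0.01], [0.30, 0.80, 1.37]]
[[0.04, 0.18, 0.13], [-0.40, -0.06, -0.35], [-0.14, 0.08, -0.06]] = v@ [[-0.13, -0.01, 0.07], [-0.09, -0.02, -0.21], [-0.02, 0.07, 0.06]]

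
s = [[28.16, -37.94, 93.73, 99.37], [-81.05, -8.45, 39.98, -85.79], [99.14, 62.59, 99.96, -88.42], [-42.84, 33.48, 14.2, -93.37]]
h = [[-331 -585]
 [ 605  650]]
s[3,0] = -42.84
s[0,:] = [28.16, -37.94, 93.73, 99.37]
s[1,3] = -85.79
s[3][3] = -93.37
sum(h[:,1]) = 65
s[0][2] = 93.73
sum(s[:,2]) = 247.87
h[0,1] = -585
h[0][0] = -331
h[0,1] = -585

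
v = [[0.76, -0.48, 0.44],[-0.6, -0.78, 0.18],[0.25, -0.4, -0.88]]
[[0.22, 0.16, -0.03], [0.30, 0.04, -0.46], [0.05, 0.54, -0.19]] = v@[[-0.00, 0.24, 0.21], [-0.36, -0.33, 0.45], [0.11, -0.40, 0.07]]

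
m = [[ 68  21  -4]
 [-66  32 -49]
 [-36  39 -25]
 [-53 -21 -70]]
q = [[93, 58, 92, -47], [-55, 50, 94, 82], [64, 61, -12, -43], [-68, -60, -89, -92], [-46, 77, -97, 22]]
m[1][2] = -49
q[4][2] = -97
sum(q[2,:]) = 70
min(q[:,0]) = -68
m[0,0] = 68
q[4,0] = -46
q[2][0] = 64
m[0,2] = -4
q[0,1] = 58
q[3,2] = -89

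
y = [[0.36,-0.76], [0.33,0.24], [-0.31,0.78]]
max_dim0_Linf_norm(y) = 0.78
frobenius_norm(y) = 1.26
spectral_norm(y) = 1.19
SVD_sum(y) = [[0.31,-0.78], [-0.04,0.09], [-0.31,0.78]] + [[0.05,0.02], [0.37,0.15], [0.0,0.0]]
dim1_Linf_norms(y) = [0.76, 0.33, 0.78]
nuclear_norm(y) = 1.59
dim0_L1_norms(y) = [1.0, 1.78]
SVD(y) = [[0.7, 0.13], [-0.08, 0.99], [-0.7, 0.01]] @ diag([1.1912400794184144, 0.3989324168166963]) @ [[0.37, -0.93], [0.93, 0.37]]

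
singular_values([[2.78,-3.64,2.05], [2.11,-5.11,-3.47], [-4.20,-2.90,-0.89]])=[7.4, 5.38, 3.31]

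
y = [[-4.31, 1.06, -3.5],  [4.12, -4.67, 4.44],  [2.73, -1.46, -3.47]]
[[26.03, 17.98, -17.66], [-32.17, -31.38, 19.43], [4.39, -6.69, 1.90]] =y @[[-2.75, -2.25, 2.7], [0.86, 3.49, -0.2], [-3.79, -1.31, 1.66]]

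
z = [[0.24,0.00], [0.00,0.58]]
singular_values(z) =[0.58, 0.24]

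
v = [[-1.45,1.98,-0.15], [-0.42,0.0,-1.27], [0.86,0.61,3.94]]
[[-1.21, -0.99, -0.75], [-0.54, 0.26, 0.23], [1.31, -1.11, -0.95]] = v@[[0.34,0.39,-0.15], [-0.34,-0.24,-0.5], [0.31,-0.33,-0.13]]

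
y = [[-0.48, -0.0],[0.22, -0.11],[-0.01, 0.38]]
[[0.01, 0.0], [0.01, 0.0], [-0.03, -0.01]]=y@[[-0.02,-0.01], [-0.09,-0.03]]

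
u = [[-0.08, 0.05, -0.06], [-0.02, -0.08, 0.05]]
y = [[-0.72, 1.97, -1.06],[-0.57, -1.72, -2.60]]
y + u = [[-0.80, 2.02, -1.12], [-0.59, -1.8, -2.55]]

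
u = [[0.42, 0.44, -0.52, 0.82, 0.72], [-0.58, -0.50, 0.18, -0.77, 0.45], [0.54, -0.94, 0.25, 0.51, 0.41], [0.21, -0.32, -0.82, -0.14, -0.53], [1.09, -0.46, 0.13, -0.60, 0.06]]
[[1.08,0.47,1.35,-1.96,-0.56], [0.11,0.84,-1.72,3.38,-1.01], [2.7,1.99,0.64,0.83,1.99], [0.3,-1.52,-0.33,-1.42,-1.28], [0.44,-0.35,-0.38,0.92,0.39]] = u @ [[0.3,  -0.44,  0.61,  -0.88,  0.61],  [-1.78,  -1.00,  0.44,  -1.3,  -0.72],  [-0.33,  1.14,  0.27,  1.34,  2.22],  [1.19,  0.92,  1.44,  -1.70,  1.42],  [0.82,  1.30,  -0.2,  1.49,  -0.71]]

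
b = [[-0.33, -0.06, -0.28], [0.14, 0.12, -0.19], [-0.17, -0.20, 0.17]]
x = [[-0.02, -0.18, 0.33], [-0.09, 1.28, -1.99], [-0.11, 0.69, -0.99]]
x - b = [[0.31, -0.12, 0.61], [-0.23, 1.16, -1.80], [0.06, 0.89, -1.16]]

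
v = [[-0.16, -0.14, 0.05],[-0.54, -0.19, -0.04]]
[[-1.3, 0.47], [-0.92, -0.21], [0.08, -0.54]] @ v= [[-0.05, 0.09, -0.08], [0.26, 0.17, -0.04], [0.28, 0.09, 0.03]]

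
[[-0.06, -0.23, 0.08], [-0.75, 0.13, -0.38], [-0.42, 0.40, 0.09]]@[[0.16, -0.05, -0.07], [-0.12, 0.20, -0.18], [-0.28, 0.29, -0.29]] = [[-0.0, -0.02, 0.02], [-0.03, -0.05, 0.14], [-0.14, 0.13, -0.07]]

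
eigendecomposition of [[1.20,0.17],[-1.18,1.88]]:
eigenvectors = [[-0.27+0.23j, (-0.27-0.23j)], [-0.93+0.00j, -0.93-0.00j]]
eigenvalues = [(1.54+0.29j), (1.54-0.29j)]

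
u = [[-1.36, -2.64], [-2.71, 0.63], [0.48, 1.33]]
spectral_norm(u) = 3.44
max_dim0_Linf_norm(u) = 2.71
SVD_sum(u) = [[-2.04, -1.92], [-1.12, -1.06], [0.92, 0.87]] + [[0.68,-0.72],  [-1.59,1.69],  [-0.44,0.46]]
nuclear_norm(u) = 6.03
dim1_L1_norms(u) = [4.0, 3.34, 1.81]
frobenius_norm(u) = 4.31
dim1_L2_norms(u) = [2.97, 2.78, 1.41]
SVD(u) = [[-0.82, 0.38],[-0.45, -0.89],[0.37, -0.25]] @ diag([3.4358955849671746, 2.5988692789755854]) @ [[0.73, 0.69],[0.69, -0.73]]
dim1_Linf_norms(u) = [2.64, 2.71, 1.33]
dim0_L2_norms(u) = [3.07, 3.02]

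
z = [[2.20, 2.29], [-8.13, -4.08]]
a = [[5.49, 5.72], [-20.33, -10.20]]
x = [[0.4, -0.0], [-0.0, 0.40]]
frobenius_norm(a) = 24.09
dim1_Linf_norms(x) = [0.4, 0.4]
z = a @ x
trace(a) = -4.71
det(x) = 0.16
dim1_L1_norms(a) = [11.21, 30.53]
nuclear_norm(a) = 26.47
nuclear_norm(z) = 10.59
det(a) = 60.29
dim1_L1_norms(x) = [0.4, 0.4]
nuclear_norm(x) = 0.80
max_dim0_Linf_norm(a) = 20.33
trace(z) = -1.88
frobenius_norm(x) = 0.57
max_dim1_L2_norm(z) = 9.1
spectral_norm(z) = 9.58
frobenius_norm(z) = 9.63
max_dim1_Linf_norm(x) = 0.4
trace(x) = 0.80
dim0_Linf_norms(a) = [20.33, 10.2]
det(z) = 9.64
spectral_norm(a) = 23.96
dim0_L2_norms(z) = [8.42, 4.68]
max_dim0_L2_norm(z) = 8.42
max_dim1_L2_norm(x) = 0.4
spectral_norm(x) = 0.40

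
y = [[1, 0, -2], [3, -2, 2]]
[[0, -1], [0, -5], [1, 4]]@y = [[-3, 2, -2], [-15, 10, -10], [13, -8, 6]]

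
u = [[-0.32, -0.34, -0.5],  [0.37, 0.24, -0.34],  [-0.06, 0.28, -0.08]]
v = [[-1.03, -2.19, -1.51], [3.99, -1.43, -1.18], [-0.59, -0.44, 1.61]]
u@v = [[-0.73, 1.41, 0.08], [0.78, -1.00, -1.39], [1.23, -0.23, -0.37]]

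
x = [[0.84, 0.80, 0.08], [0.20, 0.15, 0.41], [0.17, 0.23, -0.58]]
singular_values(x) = [1.22, 0.72, 0.0]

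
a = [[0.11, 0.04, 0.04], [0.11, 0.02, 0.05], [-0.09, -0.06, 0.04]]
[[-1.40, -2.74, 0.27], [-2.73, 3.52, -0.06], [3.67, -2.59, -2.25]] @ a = [[-0.48, -0.13, -0.18], [0.09, -0.04, 0.06], [0.32, 0.23, -0.07]]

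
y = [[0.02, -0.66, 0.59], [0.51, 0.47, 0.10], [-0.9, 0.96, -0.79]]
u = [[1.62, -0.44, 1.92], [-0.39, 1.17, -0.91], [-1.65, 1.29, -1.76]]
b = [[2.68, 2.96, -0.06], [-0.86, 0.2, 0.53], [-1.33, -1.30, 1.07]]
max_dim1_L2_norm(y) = 1.53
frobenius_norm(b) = 4.65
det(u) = 0.95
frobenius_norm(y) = 1.91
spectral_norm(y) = 1.71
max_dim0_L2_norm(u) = 2.76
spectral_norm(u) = 3.92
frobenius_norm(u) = 4.04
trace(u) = 1.03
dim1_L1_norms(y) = [1.27, 1.08, 2.65]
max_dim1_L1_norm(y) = 2.65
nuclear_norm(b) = 6.20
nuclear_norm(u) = 5.13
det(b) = 2.97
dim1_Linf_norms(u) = [1.92, 1.17, 1.76]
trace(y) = -0.30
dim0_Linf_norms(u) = [1.65, 1.29, 1.92]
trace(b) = 3.95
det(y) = 0.32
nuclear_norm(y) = 2.75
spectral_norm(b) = 4.46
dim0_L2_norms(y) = [1.03, 1.26, 0.99]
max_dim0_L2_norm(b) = 3.24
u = b @ y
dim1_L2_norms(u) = [2.55, 1.53, 2.74]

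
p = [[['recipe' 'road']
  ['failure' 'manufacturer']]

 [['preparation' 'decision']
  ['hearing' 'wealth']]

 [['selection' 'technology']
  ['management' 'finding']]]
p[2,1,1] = 'finding'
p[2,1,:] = ['management', 'finding']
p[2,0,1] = 'technology'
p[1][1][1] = 'wealth'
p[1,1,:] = ['hearing', 'wealth']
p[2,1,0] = 'management'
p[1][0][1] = 'decision'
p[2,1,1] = 'finding'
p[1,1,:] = ['hearing', 'wealth']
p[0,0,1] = 'road'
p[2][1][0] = 'management'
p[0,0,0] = 'recipe'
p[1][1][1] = 'wealth'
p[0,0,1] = 'road'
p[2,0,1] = 'technology'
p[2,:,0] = ['selection', 'management']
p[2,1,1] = 'finding'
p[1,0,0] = 'preparation'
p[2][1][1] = 'finding'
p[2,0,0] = 'selection'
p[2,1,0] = 'management'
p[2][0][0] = 'selection'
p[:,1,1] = ['manufacturer', 'wealth', 'finding']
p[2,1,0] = 'management'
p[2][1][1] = 'finding'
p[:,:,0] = [['recipe', 'failure'], ['preparation', 'hearing'], ['selection', 'management']]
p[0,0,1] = 'road'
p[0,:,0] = ['recipe', 'failure']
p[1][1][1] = 'wealth'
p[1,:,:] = [['preparation', 'decision'], ['hearing', 'wealth']]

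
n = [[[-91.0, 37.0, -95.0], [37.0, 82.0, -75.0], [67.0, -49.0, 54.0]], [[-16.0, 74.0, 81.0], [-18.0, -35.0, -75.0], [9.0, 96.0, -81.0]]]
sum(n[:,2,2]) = -27.0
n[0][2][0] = 67.0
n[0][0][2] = -95.0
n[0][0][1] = 37.0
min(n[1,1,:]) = -75.0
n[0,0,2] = -95.0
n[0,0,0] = -91.0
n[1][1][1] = -35.0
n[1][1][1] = -35.0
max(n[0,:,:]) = 82.0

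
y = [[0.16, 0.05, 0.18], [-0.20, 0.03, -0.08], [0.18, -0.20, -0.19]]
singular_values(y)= [0.34, 0.31, 0.0]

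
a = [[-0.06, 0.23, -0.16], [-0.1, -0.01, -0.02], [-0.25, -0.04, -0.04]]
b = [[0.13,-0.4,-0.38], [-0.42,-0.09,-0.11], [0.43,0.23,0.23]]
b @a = [[0.13, 0.05, 0.00], [0.06, -0.09, 0.07], [-0.11, 0.09, -0.08]]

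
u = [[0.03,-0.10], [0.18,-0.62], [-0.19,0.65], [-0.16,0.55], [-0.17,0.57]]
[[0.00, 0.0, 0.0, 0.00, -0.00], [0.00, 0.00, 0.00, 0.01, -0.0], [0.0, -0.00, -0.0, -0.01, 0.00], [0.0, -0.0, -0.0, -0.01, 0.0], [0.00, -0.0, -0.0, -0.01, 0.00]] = u @ [[0.00, 0.02, 0.02, 0.06, -0.01], [-0.0, -0.0, -0.0, -0.0, 0.00]]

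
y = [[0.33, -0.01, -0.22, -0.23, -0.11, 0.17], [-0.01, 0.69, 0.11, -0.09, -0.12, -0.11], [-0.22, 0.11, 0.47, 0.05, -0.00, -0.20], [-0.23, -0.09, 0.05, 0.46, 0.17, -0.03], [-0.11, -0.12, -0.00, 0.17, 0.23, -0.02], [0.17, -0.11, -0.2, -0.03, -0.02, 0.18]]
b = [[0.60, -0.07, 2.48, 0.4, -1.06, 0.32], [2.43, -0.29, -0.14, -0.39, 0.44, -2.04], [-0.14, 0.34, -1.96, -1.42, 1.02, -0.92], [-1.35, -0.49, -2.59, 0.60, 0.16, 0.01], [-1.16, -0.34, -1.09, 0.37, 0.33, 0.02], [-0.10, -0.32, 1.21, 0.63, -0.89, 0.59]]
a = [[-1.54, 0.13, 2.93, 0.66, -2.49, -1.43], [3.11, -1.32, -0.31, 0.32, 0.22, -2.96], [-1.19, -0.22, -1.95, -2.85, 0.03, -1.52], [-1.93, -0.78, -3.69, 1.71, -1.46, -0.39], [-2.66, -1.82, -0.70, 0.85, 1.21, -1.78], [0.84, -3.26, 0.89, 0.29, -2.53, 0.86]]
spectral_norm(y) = 0.88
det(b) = -0.62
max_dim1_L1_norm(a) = 9.96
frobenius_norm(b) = 6.44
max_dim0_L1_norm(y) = 1.13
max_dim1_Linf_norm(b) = 2.59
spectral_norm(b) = 4.97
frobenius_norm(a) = 10.70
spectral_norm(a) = 5.84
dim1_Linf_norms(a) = [2.93, 3.11, 2.85, 3.69, 2.66, 3.26]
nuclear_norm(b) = 11.27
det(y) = 0.00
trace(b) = -0.13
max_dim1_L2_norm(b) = 3.24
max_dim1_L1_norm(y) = 1.13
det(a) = -4454.82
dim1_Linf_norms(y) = [0.33, 0.69, 0.47, 0.46, 0.23, 0.2]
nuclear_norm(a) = 25.31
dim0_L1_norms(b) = [5.78, 1.85, 9.47, 3.81, 3.9, 3.9]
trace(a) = -1.03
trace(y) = 2.36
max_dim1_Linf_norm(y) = 0.69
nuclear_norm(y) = 2.36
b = y @ a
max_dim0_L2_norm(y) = 0.72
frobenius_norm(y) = 1.28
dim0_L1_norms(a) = [11.27, 7.53, 10.47, 6.68, 7.94, 8.94]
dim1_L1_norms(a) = [9.18, 8.24, 7.76, 9.96, 9.02, 8.67]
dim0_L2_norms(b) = [3.08, 0.81, 4.4, 1.8, 1.81, 2.34]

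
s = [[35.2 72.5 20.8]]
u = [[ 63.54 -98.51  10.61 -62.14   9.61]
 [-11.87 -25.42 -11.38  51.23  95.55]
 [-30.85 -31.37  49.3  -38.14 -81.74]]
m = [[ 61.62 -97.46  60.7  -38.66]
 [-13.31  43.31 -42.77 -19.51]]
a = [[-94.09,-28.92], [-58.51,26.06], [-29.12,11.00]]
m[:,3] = [-38.66, -19.51]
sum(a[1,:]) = -32.45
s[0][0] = 35.2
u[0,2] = 10.61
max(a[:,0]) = -29.12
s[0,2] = 20.8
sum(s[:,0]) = 35.2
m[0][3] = -38.66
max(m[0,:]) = 61.62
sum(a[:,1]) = 8.139999999999997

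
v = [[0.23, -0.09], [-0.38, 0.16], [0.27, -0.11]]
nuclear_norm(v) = 0.57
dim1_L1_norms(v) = [0.32, 0.54, 0.38]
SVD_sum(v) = [[0.23, -0.09], [-0.38, 0.16], [0.27, -0.11]] + [[0.0, 0.0], [0.0, 0.0], [0.00, 0.00]]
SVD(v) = [[-0.44,  -0.78], [0.73,  -0.60], [-0.52,  -0.19]] @ diag([0.5621114102307582, 0.00554639417894778]) @ [[-0.92, 0.38], [-0.38, -0.92]]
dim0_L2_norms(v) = [0.52, 0.21]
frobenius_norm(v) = 0.56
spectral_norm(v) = 0.56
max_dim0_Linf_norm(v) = 0.38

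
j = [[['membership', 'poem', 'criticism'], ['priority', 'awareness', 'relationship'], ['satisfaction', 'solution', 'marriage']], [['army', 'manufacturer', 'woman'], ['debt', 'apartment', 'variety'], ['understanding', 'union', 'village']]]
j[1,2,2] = 'village'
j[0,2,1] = 'solution'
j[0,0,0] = 'membership'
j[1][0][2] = 'woman'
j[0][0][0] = 'membership'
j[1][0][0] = 'army'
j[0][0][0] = 'membership'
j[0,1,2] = 'relationship'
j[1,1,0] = 'debt'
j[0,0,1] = 'poem'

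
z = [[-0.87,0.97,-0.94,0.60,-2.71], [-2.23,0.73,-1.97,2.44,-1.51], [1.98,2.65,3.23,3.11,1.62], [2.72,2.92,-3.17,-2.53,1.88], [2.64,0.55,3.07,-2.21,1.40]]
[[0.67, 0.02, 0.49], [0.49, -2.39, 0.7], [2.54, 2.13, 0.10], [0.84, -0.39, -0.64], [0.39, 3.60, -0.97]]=z@[[0.18, 0.44, 0.28], [0.5, 0.21, -0.23], [0.10, 0.71, -0.17], [0.23, -0.31, 0.34], [-0.11, -0.39, -0.22]]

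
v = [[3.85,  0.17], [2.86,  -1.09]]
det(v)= -4.683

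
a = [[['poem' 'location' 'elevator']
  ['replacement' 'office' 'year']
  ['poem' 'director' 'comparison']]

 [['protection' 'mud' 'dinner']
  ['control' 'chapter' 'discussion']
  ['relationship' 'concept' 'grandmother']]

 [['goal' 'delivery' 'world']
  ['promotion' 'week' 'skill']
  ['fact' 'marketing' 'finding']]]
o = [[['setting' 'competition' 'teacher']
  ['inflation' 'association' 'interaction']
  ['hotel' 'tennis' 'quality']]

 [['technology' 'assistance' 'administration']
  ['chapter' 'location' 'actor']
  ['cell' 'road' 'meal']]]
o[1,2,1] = 'road'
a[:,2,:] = [['poem', 'director', 'comparison'], ['relationship', 'concept', 'grandmother'], ['fact', 'marketing', 'finding']]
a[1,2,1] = 'concept'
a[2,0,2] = 'world'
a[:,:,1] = [['location', 'office', 'director'], ['mud', 'chapter', 'concept'], ['delivery', 'week', 'marketing']]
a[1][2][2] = 'grandmother'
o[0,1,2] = 'interaction'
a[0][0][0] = 'poem'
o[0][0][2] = 'teacher'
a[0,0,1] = 'location'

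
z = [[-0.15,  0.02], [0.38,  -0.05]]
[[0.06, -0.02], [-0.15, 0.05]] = z @ [[-0.41,0.09], [-0.07,-0.37]]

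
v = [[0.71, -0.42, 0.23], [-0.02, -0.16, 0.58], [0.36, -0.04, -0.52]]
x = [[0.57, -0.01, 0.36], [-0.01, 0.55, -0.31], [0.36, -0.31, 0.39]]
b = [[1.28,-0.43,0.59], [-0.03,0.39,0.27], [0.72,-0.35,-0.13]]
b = x + v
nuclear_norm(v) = 1.74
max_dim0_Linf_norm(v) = 0.71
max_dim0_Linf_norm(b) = 1.28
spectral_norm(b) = 1.63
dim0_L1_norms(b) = [2.03, 1.17, 0.99]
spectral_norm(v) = 0.90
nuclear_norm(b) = 2.42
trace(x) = 1.51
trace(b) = 1.54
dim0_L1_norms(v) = [1.09, 0.62, 1.33]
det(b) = -0.19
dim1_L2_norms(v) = [0.86, 0.6, 0.63]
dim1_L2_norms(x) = [0.67, 0.63, 0.61]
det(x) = -0.00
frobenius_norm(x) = 1.11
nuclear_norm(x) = 1.52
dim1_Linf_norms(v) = [0.71, 0.58, 0.52]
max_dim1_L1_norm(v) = 1.36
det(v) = 0.01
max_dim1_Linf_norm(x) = 0.57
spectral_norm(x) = 0.96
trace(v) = 0.03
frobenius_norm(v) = 1.22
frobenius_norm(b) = 1.75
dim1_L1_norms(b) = [2.3, 0.69, 1.2]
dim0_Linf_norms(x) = [0.57, 0.55, 0.39]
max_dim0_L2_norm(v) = 0.81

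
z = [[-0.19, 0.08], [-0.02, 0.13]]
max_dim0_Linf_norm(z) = 0.19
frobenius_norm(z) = 0.24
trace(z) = -0.06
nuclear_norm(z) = 0.33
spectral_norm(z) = 0.22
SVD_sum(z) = [[-0.17, 0.12],[-0.07, 0.05]] + [[-0.02,-0.04], [0.05,0.08]]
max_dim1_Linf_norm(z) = 0.19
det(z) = -0.02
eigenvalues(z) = [-0.18, 0.12]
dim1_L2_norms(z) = [0.21, 0.13]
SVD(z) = [[-0.91, -0.41], [-0.41, 0.91]] @ diag([0.22109772490945007, 0.10447868701254406]) @ [[0.82, -0.57], [0.57, 0.82]]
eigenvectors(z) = [[-1.00, -0.25], [-0.06, -0.97]]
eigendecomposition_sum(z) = [[-0.19, 0.05], [-0.01, 0.0]] + [[-0.0, 0.03], [-0.01, 0.13]]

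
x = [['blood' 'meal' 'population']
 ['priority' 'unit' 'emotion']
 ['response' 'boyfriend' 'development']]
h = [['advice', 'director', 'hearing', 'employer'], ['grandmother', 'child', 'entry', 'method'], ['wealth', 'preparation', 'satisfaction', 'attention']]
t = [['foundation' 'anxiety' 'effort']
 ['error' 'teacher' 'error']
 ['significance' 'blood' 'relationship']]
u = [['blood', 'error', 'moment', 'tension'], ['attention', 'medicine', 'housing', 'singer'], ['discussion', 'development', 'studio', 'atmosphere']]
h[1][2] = 'entry'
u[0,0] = 'blood'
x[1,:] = ['priority', 'unit', 'emotion']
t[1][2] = 'error'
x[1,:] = ['priority', 'unit', 'emotion']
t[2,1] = 'blood'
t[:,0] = ['foundation', 'error', 'significance']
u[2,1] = 'development'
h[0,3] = 'employer'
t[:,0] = ['foundation', 'error', 'significance']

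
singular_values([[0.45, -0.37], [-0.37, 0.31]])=[0.76, 0.0]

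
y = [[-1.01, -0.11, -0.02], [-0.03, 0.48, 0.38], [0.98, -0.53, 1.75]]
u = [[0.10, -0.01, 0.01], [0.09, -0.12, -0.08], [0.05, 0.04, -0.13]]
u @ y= [[-0.09, -0.02, 0.01], [-0.17, -0.03, -0.19], [-0.18, 0.08, -0.21]]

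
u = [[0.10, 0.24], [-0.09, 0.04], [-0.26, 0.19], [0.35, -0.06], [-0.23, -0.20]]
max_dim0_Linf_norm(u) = 0.35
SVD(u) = [[-0.18, -0.65], [0.18, -0.10], [0.52, -0.49], [-0.69, 0.13], [0.44, 0.56]] @ diag([0.5111074181684679, 0.37251739166535935]) @ [[-1.0, 0.03], [-0.03, -1.00]]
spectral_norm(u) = 0.51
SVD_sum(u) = [[0.09, -0.0], [-0.09, 0.00], [-0.27, 0.01], [0.35, -0.01], [-0.22, 0.01]] + [[0.01, 0.24],  [0.00, 0.04],  [0.01, 0.18],  [-0.00, -0.05],  [-0.01, -0.21]]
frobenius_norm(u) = 0.63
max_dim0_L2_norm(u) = 0.51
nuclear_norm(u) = 0.88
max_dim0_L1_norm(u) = 1.03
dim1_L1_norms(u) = [0.34, 0.13, 0.45, 0.41, 0.43]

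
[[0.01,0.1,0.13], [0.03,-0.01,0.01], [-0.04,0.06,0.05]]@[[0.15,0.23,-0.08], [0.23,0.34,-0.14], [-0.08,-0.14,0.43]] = [[0.01, 0.02, 0.04], [0.0, 0.0, 0.00], [0.0, 0.0, 0.02]]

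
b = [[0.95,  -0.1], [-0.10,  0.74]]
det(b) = 0.69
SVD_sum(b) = [[0.85, -0.34], [-0.34, 0.14]] + [[0.1,0.24],[0.24,0.60]]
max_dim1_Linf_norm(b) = 0.95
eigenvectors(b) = [[0.93,0.37], [-0.37,0.93]]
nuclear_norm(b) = 1.69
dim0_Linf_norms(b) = [0.95, 0.74]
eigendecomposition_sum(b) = [[0.85, -0.34], [-0.34, 0.14]] + [[0.1, 0.24], [0.24, 0.6]]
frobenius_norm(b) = 1.21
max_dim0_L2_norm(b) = 0.96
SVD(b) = [[-0.93, 0.37], [0.37, 0.93]] @ diag([0.9899999999999999, 0.7]) @ [[-0.93, 0.37], [0.37, 0.93]]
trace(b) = 1.69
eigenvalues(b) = [0.99, 0.7]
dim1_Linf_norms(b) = [0.95, 0.74]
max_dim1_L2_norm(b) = 0.96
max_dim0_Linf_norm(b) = 0.95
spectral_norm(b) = 0.99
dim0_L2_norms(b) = [0.96, 0.75]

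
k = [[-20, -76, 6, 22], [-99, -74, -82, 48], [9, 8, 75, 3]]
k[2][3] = 3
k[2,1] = 8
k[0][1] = -76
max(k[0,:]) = 22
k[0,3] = 22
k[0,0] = -20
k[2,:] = [9, 8, 75, 3]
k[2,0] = 9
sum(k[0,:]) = -68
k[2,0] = 9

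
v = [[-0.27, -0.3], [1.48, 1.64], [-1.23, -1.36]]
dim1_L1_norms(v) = [0.57, 3.12, 2.59]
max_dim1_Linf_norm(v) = 1.64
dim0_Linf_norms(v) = [1.48, 1.64]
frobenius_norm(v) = 2.90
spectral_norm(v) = 2.90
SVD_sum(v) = [[-0.27, -0.30], [1.48, 1.64], [-1.23, -1.36]] + [[0.00, -0.0], [-0.0, 0.00], [-0.00, 0.00]]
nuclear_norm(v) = 2.90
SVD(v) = [[-0.14, 0.42], [0.76, -0.53], [-0.63, -0.73]] @ diag([2.899206294821546, 0.0016911732971915331]) @ [[0.67, 0.74],  [0.74, -0.67]]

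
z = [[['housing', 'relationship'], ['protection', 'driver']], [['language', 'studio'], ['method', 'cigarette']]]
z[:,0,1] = ['relationship', 'studio']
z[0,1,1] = 'driver'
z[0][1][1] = 'driver'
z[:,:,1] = [['relationship', 'driver'], ['studio', 'cigarette']]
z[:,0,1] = ['relationship', 'studio']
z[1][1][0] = 'method'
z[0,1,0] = 'protection'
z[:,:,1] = [['relationship', 'driver'], ['studio', 'cigarette']]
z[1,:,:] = [['language', 'studio'], ['method', 'cigarette']]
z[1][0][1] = 'studio'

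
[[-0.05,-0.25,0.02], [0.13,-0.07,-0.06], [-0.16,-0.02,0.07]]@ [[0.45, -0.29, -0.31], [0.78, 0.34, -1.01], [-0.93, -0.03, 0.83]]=[[-0.24,  -0.07,  0.28],[0.06,  -0.06,  -0.02],[-0.15,  0.04,  0.13]]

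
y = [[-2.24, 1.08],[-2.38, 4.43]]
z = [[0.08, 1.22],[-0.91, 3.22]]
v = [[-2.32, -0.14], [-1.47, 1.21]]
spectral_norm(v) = 2.81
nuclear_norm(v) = 3.88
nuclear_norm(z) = 3.93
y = v + z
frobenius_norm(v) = 3.00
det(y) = -7.35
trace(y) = 2.19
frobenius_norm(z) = 3.56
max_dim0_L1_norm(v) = 3.79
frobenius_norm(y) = 5.61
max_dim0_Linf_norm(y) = 4.43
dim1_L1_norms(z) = [1.3, 4.13]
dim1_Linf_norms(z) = [1.22, 3.22]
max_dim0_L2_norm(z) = 3.44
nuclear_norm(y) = 6.80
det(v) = -3.01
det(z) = 1.37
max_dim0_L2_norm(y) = 4.56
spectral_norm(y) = 5.45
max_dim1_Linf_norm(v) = 2.32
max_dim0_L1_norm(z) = 4.44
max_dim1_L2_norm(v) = 2.32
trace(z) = 3.30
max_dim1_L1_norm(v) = 2.68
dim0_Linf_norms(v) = [2.32, 1.21]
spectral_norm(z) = 3.54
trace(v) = -1.11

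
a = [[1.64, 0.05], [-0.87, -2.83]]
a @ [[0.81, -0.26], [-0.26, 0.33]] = [[1.32, -0.41], [0.03, -0.71]]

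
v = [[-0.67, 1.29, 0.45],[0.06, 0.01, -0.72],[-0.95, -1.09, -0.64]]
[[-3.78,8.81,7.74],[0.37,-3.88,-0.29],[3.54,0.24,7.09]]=v@[[-0.13,-5.91,-8.93],  [-2.80,2.04,1.47],  [-0.57,4.93,-0.32]]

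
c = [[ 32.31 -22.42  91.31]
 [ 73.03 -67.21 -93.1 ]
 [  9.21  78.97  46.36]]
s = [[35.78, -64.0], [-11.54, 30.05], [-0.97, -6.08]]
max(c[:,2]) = 91.31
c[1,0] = 73.03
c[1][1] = -67.21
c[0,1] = -22.42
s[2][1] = -6.08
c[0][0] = 32.31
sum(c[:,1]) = -10.659999999999997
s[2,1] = -6.08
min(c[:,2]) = -93.1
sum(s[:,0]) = 23.270000000000003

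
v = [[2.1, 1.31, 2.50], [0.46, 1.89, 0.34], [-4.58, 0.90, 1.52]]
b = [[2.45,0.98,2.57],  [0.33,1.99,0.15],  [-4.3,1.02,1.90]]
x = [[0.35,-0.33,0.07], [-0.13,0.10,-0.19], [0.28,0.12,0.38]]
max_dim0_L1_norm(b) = 7.08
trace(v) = 5.51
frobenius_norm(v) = 6.35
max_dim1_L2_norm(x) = 0.49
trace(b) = 6.34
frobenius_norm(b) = 6.39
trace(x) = 0.83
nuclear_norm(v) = 10.03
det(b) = 30.50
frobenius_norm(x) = 0.73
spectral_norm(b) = 5.00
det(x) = 0.02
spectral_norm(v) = 5.08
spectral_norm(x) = 0.61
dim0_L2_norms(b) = [4.96, 2.44, 3.2]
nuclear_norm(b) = 10.29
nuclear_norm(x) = 1.09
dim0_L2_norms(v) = [5.06, 2.47, 2.95]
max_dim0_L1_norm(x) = 0.76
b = x + v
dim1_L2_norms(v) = [3.52, 1.97, 4.91]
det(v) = 25.11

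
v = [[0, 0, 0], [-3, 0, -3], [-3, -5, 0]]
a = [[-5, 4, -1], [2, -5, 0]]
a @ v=[[-9, 5, -12], [15, 0, 15]]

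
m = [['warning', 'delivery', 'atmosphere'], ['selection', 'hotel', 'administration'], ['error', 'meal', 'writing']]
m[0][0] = 'warning'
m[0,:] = ['warning', 'delivery', 'atmosphere']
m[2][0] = 'error'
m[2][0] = 'error'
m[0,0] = 'warning'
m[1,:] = ['selection', 'hotel', 'administration']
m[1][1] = 'hotel'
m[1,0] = 'selection'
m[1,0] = 'selection'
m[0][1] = 'delivery'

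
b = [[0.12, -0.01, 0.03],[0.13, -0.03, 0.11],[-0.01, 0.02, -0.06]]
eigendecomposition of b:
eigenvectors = [[-0.72, 0.01, -0.12], [-0.69, 0.96, -0.82], [-0.04, 0.29, 0.56]]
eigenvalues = [0.11, 0.0, -0.09]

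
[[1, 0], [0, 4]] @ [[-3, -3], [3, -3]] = [[-3, -3], [12, -12]]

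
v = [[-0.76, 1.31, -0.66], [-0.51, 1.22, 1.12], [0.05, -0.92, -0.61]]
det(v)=-0.821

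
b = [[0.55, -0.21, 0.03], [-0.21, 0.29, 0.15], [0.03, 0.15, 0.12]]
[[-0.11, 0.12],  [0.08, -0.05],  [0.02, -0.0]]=b @[[-0.17, 0.10], [0.11, -0.26], [0.11, 0.29]]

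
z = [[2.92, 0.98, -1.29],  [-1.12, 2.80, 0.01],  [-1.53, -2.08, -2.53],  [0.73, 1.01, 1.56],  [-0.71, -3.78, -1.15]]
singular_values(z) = [5.92, 3.36, 2.65]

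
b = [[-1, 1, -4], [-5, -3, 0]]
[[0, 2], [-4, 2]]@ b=[[-10, -6, 0], [-6, -10, 16]]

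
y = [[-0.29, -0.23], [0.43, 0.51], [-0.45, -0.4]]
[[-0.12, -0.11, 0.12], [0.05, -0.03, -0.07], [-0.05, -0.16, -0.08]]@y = [[-0.07, -0.08], [0.0, 0.0], [-0.02, -0.04]]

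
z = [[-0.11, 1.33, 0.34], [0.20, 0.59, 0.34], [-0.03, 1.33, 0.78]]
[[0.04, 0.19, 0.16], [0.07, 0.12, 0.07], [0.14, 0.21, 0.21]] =z@[[0.03,  0.14,  -0.12], [-0.02,  0.15,  0.08], [0.21,  0.02,  0.13]]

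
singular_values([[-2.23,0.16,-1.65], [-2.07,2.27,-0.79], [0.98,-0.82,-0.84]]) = [4.0, 1.86, 0.83]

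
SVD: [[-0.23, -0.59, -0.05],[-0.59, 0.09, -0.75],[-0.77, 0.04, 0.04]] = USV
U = [[-0.21,-0.84,0.49], [-0.8,0.44,0.41], [-0.57,-0.3,-0.77]]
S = [1.12, 0.63, 0.52]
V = [[0.85, 0.03, 0.52], [0.27, 0.84, -0.48], [0.45, -0.55, -0.71]]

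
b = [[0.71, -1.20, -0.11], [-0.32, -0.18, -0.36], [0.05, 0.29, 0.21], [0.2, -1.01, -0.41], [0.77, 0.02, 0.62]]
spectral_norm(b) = 1.78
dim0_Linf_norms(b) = [0.77, 1.2, 0.62]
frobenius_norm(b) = 2.13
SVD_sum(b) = [[0.57, -1.24, -0.25], [0.04, -0.08, -0.02], [-0.11, 0.25, 0.05], [0.43, -0.95, -0.19], [0.08, -0.17, -0.03]] + [[0.14,0.04,0.14], [-0.36,-0.1,-0.34], [0.17,0.04,0.16], [-0.23,-0.06,-0.22], [0.69,0.19,0.66]] + [[-0.00, -0.00, 0.0],[0.0, 0.0, -0.00],[-0.00, -0.00, 0.00],[-0.0, -0.00, 0.0],[0.0, 0.0, -0.0]]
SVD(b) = [[-0.78, -0.17, -0.2], [-0.05, 0.43, 0.44], [0.16, -0.2, -0.75], [-0.60, 0.28, -0.05], [-0.11, -0.82, 0.44]] @ diag([1.7766536253564504, 1.1834955122379431, 0.006345708820144692]) @ [[-0.41, 0.89, 0.18], [-0.71, -0.19, -0.68], [0.57, 0.4, -0.72]]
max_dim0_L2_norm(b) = 1.61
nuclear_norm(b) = 2.97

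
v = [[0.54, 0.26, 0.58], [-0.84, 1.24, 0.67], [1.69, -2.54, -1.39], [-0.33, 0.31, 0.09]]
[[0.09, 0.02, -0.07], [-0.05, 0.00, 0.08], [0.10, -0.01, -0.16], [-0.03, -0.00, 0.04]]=v @ [[0.08, 0.02, -0.08], [-0.04, 0.01, 0.05], [0.1, 0.01, -0.07]]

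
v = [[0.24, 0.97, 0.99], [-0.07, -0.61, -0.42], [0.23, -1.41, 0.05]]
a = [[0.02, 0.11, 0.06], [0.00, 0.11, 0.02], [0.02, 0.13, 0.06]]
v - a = [[0.22, 0.86, 0.93], [-0.07, -0.72, -0.44], [0.21, -1.54, -0.01]]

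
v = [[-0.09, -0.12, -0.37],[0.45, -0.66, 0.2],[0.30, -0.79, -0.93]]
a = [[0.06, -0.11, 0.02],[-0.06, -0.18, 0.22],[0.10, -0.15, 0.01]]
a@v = [[-0.05, 0.05, -0.06],[-0.01, -0.05, -0.22],[-0.07, 0.08, -0.08]]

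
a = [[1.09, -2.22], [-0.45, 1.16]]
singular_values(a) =[2.77, 0.1]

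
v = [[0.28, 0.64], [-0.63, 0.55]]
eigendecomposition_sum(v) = [[0.14+0.36j, (0.32-0.21j)],[-0.32+0.21j, (0.27+0.27j)]] + [[(0.14-0.36j), 0.32+0.21j],[(-0.32-0.21j), 0.28-0.27j]]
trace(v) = 0.83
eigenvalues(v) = [(0.42+0.62j), (0.42-0.62j)]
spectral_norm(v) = 0.89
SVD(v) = [[0.49, 0.87], [0.87, -0.49]] @ diag([0.8936767684478015, 0.6234916467256756]) @ [[-0.46, 0.89],  [0.89, 0.46]]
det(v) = 0.56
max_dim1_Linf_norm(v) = 0.64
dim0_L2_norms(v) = [0.69, 0.84]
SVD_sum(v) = [[-0.20,0.39], [-0.36,0.69]] + [[0.48, 0.25],[-0.27, -0.14]]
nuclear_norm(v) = 1.52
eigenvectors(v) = [[(0.71+0j), 0.71-0.00j],[(0.15+0.69j), 0.15-0.69j]]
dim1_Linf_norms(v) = [0.64, 0.63]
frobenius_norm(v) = 1.09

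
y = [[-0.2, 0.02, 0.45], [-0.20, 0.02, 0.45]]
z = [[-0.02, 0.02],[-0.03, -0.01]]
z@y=[[-0.0,-0.00,-0.00], [0.01,-0.0,-0.02]]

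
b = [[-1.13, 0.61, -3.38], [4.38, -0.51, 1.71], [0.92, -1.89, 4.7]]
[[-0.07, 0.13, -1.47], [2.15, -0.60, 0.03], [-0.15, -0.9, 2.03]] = b @ [[0.55,-0.10,-0.18], [-0.1,0.75,0.13], [-0.18,0.13,0.52]]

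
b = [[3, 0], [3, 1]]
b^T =[[3, 3], [0, 1]]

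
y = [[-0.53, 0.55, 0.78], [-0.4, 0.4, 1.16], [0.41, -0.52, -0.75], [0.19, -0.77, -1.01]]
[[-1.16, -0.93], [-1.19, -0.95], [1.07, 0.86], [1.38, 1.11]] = y @ [[0.35, 0.28],[-0.96, -0.77],[-0.57, -0.46]]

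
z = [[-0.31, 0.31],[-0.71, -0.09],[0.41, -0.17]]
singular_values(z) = [0.89, 0.34]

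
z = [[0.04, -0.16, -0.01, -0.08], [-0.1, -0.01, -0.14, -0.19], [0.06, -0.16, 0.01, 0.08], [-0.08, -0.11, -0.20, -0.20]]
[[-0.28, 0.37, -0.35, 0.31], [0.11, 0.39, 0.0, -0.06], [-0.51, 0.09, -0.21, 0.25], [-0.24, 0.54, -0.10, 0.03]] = z @ [[-1.29, -0.83, -0.15, -0.14], [2.07, -1.68, 1.71, -1.77], [2.17, 0.22, -1.47, 1.41], [-1.59, -1.67, 1.07, -0.53]]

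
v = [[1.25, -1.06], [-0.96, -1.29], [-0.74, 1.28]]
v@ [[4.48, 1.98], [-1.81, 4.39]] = [[7.52, -2.18], [-1.97, -7.56], [-5.63, 4.15]]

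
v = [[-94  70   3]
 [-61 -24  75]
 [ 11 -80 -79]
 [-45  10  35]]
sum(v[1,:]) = -10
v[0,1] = 70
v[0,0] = -94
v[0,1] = 70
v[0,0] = -94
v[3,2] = 35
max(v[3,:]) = 35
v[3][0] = -45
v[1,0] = -61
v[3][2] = 35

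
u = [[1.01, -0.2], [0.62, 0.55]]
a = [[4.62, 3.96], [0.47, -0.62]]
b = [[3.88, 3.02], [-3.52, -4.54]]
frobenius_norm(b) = 7.56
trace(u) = 1.56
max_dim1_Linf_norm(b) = 4.54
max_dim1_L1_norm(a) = 8.58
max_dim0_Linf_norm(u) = 1.01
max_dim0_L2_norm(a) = 4.64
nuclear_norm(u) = 1.76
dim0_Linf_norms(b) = [3.88, 4.54]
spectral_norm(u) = 1.19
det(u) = 0.68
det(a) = -4.73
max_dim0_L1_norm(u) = 1.63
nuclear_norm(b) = 8.43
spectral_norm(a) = 6.09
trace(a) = 4.00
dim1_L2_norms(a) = [6.08, 0.78]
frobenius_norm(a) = 6.13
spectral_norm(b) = 7.50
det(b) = -6.98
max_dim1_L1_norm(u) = 1.21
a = u @ b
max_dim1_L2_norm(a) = 6.08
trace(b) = -0.66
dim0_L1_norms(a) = [5.09, 4.58]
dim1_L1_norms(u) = [1.21, 1.17]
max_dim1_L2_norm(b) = 5.74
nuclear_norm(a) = 6.86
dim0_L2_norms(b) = [5.24, 5.45]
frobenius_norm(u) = 1.32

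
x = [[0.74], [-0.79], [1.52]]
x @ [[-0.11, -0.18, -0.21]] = [[-0.08, -0.13, -0.16], [0.09, 0.14, 0.17], [-0.17, -0.27, -0.32]]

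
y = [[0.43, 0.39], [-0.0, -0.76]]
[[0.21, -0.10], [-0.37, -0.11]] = y@[[0.04, -0.37], [0.49, 0.14]]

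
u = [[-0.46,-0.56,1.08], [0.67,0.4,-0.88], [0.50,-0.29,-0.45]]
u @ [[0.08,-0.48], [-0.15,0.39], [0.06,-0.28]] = [[0.11, -0.3], [-0.06, 0.08], [0.06, -0.23]]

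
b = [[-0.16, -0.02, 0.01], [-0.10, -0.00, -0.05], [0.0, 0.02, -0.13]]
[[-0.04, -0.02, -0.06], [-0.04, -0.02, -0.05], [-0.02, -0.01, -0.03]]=b@ [[0.31, 0.20, 0.36], [-0.37, -0.49, 0.09], [0.13, -0.01, 0.21]]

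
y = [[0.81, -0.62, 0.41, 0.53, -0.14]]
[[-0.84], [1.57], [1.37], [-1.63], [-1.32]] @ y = [[-0.68, 0.52, -0.34, -0.45, 0.12], [1.27, -0.97, 0.64, 0.83, -0.22], [1.11, -0.85, 0.56, 0.73, -0.19], [-1.32, 1.01, -0.67, -0.86, 0.23], [-1.07, 0.82, -0.54, -0.7, 0.18]]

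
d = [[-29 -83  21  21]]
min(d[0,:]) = -83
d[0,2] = 21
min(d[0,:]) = -83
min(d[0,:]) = -83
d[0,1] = -83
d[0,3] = 21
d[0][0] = -29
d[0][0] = -29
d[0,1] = -83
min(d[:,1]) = -83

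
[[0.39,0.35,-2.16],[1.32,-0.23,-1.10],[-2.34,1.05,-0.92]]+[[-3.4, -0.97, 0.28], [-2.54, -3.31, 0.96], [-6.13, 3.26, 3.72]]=[[-3.01, -0.62, -1.88],[-1.22, -3.54, -0.14],[-8.47, 4.31, 2.8]]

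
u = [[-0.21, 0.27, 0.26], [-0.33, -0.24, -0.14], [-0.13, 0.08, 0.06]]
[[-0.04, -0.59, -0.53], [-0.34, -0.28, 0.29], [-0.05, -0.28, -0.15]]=u@[[0.67, 1.53, 0.17], [0.72, -0.88, -0.85], [-0.37, -0.11, -1.0]]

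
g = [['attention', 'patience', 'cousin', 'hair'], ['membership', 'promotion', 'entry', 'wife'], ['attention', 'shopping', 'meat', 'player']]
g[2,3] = 'player'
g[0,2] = 'cousin'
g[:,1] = ['patience', 'promotion', 'shopping']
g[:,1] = ['patience', 'promotion', 'shopping']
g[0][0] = 'attention'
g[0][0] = 'attention'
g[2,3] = 'player'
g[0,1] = 'patience'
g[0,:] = ['attention', 'patience', 'cousin', 'hair']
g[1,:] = ['membership', 'promotion', 'entry', 'wife']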